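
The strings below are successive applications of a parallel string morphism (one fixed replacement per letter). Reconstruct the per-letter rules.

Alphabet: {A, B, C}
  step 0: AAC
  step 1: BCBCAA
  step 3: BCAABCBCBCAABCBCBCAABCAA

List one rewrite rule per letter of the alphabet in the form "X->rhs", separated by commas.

A->BC, B->BC, C->AA

  step 0 ⇒ step 1: AAC ⇒ BC·BC·AA
    A ↦ BC
    C ↦ AA
    B ↦ BC  (constrained at step 1)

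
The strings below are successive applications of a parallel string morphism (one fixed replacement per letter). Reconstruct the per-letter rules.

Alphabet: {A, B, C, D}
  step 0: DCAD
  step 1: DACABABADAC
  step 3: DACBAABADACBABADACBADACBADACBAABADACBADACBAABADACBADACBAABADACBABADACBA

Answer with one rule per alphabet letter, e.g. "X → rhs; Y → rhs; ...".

A->BA, B->DAC, C->ABA, D->DAC

  step 0 ⇒ step 1: DCAD ⇒ DAC·ABA·BA·DAC
    A ↦ BA
    C ↦ ABA
    D ↦ DAC
    B ↦ DAC  (constrained at step 1)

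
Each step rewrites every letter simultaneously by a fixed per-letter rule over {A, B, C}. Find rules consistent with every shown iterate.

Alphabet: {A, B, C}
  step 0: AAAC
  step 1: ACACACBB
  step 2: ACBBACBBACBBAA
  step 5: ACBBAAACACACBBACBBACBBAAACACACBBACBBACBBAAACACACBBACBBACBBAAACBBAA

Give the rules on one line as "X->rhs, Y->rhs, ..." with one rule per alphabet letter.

  step 1 ⇒ step 2: ACACACBB ⇒ AC·BB·AC·BB·AC·BB·A·A
    A ↦ AC
    B ↦ A
    C ↦ BB

A->AC, B->A, C->BB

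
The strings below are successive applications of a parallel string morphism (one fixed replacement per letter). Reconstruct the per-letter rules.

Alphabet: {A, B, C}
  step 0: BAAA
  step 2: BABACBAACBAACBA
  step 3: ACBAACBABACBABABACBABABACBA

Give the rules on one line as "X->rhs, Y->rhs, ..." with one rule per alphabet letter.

A->BA, B->AC, C->B

  step 2 ⇒ step 3: BABACBAACBAACBA ⇒ AC·BA·AC·BA·B·AC·BA·BA·B·AC·BA·BA·B·AC·BA
    A ↦ BA
    B ↦ AC
    C ↦ B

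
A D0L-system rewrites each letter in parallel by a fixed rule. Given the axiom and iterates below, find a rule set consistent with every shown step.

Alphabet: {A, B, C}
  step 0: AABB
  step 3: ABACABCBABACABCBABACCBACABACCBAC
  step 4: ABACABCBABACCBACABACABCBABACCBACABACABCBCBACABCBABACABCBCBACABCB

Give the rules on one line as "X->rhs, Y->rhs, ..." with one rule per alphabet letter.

A->AB, B->AC, C->CB

  step 3 ⇒ step 4: ABACABCBABACABCBABACCBACABACCBAC ⇒ AB·AC·AB·CB·AB·AC·CB·AC·AB·AC·AB·CB·AB·AC·CB·AC·AB·AC·AB·CB·CB·AC·AB·CB·AB·AC·AB·CB·CB·AC·AB·CB
    A ↦ AB
    B ↦ AC
    C ↦ CB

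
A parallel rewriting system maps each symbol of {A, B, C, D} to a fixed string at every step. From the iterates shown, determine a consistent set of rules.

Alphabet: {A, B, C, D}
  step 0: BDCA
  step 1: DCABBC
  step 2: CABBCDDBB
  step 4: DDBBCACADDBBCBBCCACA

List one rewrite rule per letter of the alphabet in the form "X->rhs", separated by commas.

  step 1 ⇒ step 2: DCABBC ⇒ CA·BB·C·D·D·BB
    A ↦ C
    B ↦ D
    C ↦ BB
    D ↦ CA

A->C, B->D, C->BB, D->CA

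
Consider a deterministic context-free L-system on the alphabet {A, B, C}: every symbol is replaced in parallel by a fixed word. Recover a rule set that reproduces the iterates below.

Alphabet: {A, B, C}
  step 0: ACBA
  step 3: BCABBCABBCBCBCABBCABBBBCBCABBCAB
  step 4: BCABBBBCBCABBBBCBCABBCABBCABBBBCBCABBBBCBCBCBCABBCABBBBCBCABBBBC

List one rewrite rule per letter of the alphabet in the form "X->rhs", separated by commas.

  step 3 ⇒ step 4: BCABBCABBCBCBCABBCABBBBCBCABBCAB ⇒ BC·AB·BB·BC·BC·AB·BB·BC·BC·AB·BC·AB·BC·AB·BB·BC·BC·AB·BB·BC·BC·BC·BC·AB·BC·AB·BB·BC·BC·AB·BB·BC
    A ↦ BB
    B ↦ BC
    C ↦ AB

A->BB, B->BC, C->AB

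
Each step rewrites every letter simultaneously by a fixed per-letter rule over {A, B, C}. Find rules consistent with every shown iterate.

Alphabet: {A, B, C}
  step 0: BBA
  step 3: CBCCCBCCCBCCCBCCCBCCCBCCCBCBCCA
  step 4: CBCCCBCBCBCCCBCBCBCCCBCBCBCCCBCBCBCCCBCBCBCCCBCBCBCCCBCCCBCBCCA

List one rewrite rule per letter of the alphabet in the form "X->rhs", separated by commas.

A->CCA, B->CC, C->CB

  step 3 ⇒ step 4: CBCCCBCCCBCCCBCCCBCCCBCCCBCBCCA ⇒ CB·CC·CB·CB·CB·CC·CB·CB·CB·CC·CB·CB·CB·CC·CB·CB·CB·CC·CB·CB·CB·CC·CB·CB·CB·CC·CB·CC·CB·CB·CCA
    A ↦ CCA
    B ↦ CC
    C ↦ CB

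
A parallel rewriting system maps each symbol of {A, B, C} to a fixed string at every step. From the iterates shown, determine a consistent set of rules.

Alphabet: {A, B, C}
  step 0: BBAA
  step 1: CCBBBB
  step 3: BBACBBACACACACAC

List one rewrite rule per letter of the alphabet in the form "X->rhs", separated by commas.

A->BB, B->C, C->AC

  step 0 ⇒ step 1: BBAA ⇒ C·C·BB·BB
    A ↦ BB
    B ↦ C
    C ↦ AC  (constrained at step 1)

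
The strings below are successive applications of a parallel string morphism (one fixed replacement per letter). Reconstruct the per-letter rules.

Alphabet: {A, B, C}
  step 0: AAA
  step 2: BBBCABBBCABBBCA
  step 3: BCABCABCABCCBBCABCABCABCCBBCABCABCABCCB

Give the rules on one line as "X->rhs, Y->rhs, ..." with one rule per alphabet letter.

A->CCB, B->BCA, C->B

  step 2 ⇒ step 3: BBBCABBBCABBBCA ⇒ BCA·BCA·BCA·B·CCB·BCA·BCA·BCA·B·CCB·BCA·BCA·BCA·B·CCB
    A ↦ CCB
    B ↦ BCA
    C ↦ B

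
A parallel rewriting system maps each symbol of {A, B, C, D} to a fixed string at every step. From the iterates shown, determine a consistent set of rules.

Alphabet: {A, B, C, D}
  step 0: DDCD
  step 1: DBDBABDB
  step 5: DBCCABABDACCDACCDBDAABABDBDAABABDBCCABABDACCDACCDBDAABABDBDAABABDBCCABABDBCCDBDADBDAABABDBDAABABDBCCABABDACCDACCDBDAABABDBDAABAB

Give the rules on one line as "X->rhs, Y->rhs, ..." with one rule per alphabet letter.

A->DA, B->CC, C->AB, D->DB

  step 0 ⇒ step 1: DDCD ⇒ DB·DB·AB·DB
    C ↦ AB
    D ↦ DB
    A ↦ DA  (constrained at step 1)
    B ↦ CC  (constrained at step 1)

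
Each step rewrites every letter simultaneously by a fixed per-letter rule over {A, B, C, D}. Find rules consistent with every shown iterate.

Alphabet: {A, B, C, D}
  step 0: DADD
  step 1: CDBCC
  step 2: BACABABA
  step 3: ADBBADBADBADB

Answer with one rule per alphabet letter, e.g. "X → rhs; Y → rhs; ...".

  step 2 ⇒ step 3: BACABABA ⇒ A·DB·BA·DB·A·DB·A·DB
    A ↦ DB
    B ↦ A
    C ↦ BA
  step 0 ⇒ step 1: DADD ⇒ C·DB·C·C
    D ↦ C

A->DB, B->A, C->BA, D->C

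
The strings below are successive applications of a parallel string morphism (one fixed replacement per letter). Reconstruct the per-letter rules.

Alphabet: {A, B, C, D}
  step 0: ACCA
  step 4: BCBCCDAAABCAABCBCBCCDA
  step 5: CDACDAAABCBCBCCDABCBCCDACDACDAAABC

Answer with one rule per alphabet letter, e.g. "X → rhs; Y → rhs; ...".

A->BC, B->CD, C->A, D->A

  step 4 ⇒ step 5: BCBCCDAAABCAABCBCBCCDA ⇒ CD·A·CD·A·A·A·BC·BC·BC·CD·A·BC·BC·CD·A·CD·A·CD·A·A·A·BC
    A ↦ BC
    B ↦ CD
    C ↦ A
    D ↦ A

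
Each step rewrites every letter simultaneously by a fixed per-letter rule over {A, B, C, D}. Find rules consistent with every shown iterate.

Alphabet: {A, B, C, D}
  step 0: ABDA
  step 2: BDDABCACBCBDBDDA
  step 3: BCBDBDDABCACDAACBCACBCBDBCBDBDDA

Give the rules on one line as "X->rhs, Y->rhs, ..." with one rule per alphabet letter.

  step 2 ⇒ step 3: BDDABCACBCBDBDDA ⇒ BC·BD·BD·DA·BC·AC·DA·AC·BC·AC·BC·BD·BC·BD·BD·DA
    A ↦ DA
    B ↦ BC
    C ↦ AC
    D ↦ BD

A->DA, B->BC, C->AC, D->BD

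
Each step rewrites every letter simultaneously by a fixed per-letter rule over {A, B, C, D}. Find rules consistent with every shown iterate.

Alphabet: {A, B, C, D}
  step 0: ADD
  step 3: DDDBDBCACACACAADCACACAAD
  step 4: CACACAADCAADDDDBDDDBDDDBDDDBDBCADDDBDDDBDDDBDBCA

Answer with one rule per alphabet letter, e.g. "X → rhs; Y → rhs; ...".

  step 3 ⇒ step 4: DDDBDBCACACACAADCACACAAD ⇒ CA·CA·CA·AD·CA·AD·DD·DB·DD·DB·DD·DB·DD·DB·DB·CA·DD·DB·DD·DB·DD·DB·DB·CA
    A ↦ DB
    B ↦ AD
    C ↦ DD
    D ↦ CA

A->DB, B->AD, C->DD, D->CA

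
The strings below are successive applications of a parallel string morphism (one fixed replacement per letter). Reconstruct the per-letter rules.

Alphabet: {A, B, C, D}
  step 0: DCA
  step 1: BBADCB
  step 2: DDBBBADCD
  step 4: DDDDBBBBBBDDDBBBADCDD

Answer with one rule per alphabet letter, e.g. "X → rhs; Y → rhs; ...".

  step 1 ⇒ step 2: BBADCB ⇒ D·D·B·BB·ADC·D
    A ↦ B
    B ↦ D
    C ↦ ADC
    D ↦ BB

A->B, B->D, C->ADC, D->BB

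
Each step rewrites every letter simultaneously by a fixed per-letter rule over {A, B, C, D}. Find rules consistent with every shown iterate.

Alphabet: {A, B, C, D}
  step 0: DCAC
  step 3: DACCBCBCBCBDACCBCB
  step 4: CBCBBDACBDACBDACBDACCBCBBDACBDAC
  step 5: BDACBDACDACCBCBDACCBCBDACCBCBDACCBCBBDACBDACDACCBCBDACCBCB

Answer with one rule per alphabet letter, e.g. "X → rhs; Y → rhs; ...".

  step 4 ⇒ step 5: CBCBBDACBDACBDACBDACCBCBBDACBDAC ⇒ B·DAC·B·DAC·DAC·C·BC·B·DAC·C·BC·B·DAC·C·BC·B·DAC·C·BC·B·B·DAC·B·DAC·DAC·C·BC·B·DAC·C·BC·B
    A ↦ BC
    B ↦ DAC
    C ↦ B
    D ↦ C

A->BC, B->DAC, C->B, D->C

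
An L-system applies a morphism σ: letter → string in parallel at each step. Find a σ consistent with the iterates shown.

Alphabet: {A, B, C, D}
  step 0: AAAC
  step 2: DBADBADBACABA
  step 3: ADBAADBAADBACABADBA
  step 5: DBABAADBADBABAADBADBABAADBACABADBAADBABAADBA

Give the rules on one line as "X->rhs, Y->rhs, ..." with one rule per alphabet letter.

A->BA, B->D, C->CA, D->A

  step 2 ⇒ step 3: DBADBADBACABA ⇒ A·D·BA·A·D·BA·A·D·BA·CA·BA·D·BA
    A ↦ BA
    B ↦ D
    C ↦ CA
    D ↦ A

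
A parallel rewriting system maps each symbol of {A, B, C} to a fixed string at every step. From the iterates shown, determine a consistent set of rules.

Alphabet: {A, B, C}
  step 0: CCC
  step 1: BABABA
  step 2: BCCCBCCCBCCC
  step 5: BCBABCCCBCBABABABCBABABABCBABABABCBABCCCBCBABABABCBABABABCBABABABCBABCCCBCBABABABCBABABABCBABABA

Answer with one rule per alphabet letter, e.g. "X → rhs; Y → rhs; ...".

  step 1 ⇒ step 2: BABABA ⇒ BC·CC·BC·CC·BC·CC
    A ↦ CC
    B ↦ BC
  step 0 ⇒ step 1: CCC ⇒ BA·BA·BA
    C ↦ BA

A->CC, B->BC, C->BA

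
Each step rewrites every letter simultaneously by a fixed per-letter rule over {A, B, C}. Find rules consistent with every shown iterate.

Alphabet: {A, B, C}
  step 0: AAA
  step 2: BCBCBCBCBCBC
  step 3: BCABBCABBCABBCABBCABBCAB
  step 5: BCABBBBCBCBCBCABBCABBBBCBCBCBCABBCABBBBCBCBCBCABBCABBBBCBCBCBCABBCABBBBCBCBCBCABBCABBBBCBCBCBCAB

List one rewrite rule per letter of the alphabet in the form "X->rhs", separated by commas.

  step 2 ⇒ step 3: BCBCBCBCBCBC ⇒ BC·AB·BC·AB·BC·AB·BC·AB·BC·AB·BC·AB
    B ↦ BC
    C ↦ AB
    A ↦ BB  (constrained at step 0)

A->BB, B->BC, C->AB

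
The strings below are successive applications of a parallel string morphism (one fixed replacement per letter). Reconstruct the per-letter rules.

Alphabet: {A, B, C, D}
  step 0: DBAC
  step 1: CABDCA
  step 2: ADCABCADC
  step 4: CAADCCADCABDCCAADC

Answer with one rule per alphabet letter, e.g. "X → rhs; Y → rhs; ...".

A->DC, B->AB, C->A, D->C

  step 1 ⇒ step 2: CABDCA ⇒ A·DC·AB·C·A·DC
    A ↦ DC
    B ↦ AB
    C ↦ A
    D ↦ C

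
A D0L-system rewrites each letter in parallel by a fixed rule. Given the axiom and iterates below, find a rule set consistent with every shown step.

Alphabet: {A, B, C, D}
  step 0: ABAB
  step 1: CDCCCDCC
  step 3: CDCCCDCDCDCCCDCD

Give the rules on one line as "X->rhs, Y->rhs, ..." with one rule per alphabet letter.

A->CD, B->CC, C->A, D->B

  step 0 ⇒ step 1: ABAB ⇒ CD·CC·CD·CC
    A ↦ CD
    B ↦ CC
    C ↦ A  (constrained at step 1)
    D ↦ B  (constrained at step 1)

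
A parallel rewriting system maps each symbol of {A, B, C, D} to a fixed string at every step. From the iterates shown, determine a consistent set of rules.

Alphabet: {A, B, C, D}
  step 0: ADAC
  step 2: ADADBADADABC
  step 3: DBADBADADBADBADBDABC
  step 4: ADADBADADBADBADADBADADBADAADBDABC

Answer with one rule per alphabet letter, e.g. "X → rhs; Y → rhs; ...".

A->DB, B->DA, C->BC, D->A

  step 3 ⇒ step 4: DBADBADADBADBADBDABC ⇒ A·DA·DB·A·DA·DB·A·DB·A·DA·DB·A·DA·DB·A·DA·A·DB·DA·BC
    A ↦ DB
    B ↦ DA
    C ↦ BC
    D ↦ A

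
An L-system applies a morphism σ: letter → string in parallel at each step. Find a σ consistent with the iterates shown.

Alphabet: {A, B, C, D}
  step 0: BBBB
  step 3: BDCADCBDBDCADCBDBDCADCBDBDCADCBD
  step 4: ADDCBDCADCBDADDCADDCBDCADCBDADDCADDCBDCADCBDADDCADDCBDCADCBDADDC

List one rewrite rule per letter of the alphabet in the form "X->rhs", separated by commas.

A->CA, B->AD, C->BD, D->DC

  step 3 ⇒ step 4: BDCADCBDBDCADCBDBDCADCBDBDCADCBD ⇒ AD·DC·BD·CA·DC·BD·AD·DC·AD·DC·BD·CA·DC·BD·AD·DC·AD·DC·BD·CA·DC·BD·AD·DC·AD·DC·BD·CA·DC·BD·AD·DC
    A ↦ CA
    B ↦ AD
    C ↦ BD
    D ↦ DC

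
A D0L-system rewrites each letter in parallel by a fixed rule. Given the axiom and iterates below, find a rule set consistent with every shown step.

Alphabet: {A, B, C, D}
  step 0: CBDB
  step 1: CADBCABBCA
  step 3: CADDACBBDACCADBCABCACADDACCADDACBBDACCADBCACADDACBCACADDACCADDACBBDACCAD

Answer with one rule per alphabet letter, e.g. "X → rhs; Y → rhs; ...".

A->DAC, B->BCA, C->CAD, D->B

  step 0 ⇒ step 1: CBDB ⇒ CAD·BCA·B·BCA
    B ↦ BCA
    C ↦ CAD
    D ↦ B
    A ↦ DAC  (constrained at step 1)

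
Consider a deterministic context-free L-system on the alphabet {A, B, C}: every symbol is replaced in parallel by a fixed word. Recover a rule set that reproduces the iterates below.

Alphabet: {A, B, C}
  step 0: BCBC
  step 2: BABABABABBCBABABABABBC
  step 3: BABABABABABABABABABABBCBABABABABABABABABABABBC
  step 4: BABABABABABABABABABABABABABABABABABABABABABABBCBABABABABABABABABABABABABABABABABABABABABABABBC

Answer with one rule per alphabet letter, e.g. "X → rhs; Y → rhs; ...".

  step 3 ⇒ step 4: BABABABABABABABABABABBCBABABABABABABABABABABBC ⇒ BA·BA·BA·BA·BA·BA·BA·BA·BA·BA·BA·BA·BA·BA·BA·BA·BA·BA·BA·BA·BA·BA·BBC·BA·BA·BA·BA·BA·BA·BA·BA·BA·BA·BA·BA·BA·BA·BA·BA·BA·BA·BA·BA·BA·BA·BBC
    A ↦ BA
    B ↦ BA
    C ↦ BBC

A->BA, B->BA, C->BBC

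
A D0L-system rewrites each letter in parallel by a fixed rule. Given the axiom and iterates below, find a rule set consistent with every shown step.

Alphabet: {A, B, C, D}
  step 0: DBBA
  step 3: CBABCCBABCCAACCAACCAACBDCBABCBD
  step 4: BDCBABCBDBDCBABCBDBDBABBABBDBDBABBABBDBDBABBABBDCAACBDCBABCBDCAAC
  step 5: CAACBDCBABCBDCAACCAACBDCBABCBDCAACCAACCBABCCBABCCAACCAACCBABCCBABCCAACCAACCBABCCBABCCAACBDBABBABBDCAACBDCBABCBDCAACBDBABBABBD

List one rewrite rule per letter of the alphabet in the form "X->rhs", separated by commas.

A->BAB, B->C, C->BD, D->AAC

  step 4 ⇒ step 5: BDCBABCBDBDCBABCBDBDBABBABBDBDBABBABBDBDBABBABBDCAACBDCBABCBDCAAC ⇒ C·AAC·BD·C·BAB·C·BD·C·AAC·C·AAC·BD·C·BAB·C·BD·C·AAC·C·AAC·C·BAB·C·C·BAB·C·C·AAC·C·AAC·C·BAB·C·C·BAB·C·C·AAC·C·AAC·C·BAB·C·C·BAB·C·C·AAC·BD·BAB·BAB·BD·C·AAC·BD·C·BAB·C·BD·C·AAC·BD·BAB·BAB·BD
    A ↦ BAB
    B ↦ C
    C ↦ BD
    D ↦ AAC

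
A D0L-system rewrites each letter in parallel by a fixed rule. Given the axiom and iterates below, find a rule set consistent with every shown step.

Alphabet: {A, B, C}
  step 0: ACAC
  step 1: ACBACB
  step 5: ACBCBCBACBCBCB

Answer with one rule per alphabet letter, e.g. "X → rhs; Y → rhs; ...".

  step 0 ⇒ step 1: ACAC ⇒ AC·B·AC·B
    A ↦ AC
    C ↦ B
    B ↦ C  (constrained at step 1)

A->AC, B->C, C->B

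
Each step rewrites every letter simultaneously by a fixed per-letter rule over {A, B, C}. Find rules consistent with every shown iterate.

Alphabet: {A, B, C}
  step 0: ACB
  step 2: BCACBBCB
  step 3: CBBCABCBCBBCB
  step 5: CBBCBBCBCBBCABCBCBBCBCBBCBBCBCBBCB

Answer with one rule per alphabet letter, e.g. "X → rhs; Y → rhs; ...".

  step 2 ⇒ step 3: BCACBBCB ⇒ CB·B·CA·B·CB·CB·B·CB
    A ↦ CA
    B ↦ CB
    C ↦ B

A->CA, B->CB, C->B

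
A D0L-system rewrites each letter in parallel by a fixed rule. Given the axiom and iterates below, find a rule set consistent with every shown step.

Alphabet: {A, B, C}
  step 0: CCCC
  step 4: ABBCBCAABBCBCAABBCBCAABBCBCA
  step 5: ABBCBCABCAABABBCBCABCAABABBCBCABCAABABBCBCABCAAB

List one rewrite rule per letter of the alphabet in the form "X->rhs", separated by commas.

A->AB, B->BC, C->A

  step 4 ⇒ step 5: ABBCBCAABBCBCAABBCBCAABBCBCA ⇒ AB·BC·BC·A·BC·A·AB·AB·BC·BC·A·BC·A·AB·AB·BC·BC·A·BC·A·AB·AB·BC·BC·A·BC·A·AB
    A ↦ AB
    B ↦ BC
    C ↦ A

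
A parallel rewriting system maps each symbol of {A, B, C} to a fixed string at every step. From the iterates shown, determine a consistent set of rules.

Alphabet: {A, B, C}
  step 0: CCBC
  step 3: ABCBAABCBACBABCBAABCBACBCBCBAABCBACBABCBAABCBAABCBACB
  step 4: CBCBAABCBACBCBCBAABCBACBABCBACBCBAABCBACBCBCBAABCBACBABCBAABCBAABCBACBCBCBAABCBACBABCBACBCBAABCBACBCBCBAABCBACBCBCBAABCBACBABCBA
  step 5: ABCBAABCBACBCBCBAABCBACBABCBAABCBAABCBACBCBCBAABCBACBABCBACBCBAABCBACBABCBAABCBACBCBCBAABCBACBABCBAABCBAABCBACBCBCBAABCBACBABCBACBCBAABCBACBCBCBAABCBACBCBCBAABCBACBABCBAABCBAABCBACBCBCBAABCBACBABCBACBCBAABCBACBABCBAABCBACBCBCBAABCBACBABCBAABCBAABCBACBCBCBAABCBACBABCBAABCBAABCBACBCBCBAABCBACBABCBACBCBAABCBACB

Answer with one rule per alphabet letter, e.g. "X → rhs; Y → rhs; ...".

A->CB, B->CBA, C->AB

  step 4 ⇒ step 5: CBCBAABCBACBCBCBAABCBACBABCBACBCBAABCBACBCBCBAABCBACBABCBAABCBAABCBACBCBCBAABCBACBABCBACBCBAABCBACBCBCBAABCBACBCBCBAABCBACBABCBA ⇒ AB·CBA·AB·CBA·CB·CB·CBA·AB·CBA·CB·AB·CBA·AB·CBA·AB·CBA·CB·CB·CBA·AB·CBA·CB·AB·CBA·CB·CBA·AB·CBA·CB·AB·CBA·AB·CBA·CB·CB·CBA·AB·CBA·CB·AB·CBA·AB·CBA·AB·CBA·CB·CB·CBA·AB·CBA·CB·AB·CBA·CB·CBA·AB·CBA·CB·CB·CBA·AB·CBA·CB·CB·CBA·AB·CBA·CB·AB·CBA·AB·CBA·AB·CBA·CB·CB·CBA·AB·CBA·CB·AB·CBA·CB·CBA·AB·CBA·CB·AB·CBA·AB·CBA·CB·CB·CBA·AB·CBA·CB·AB·CBA·AB·CBA·AB·CBA·CB·CB·CBA·AB·CBA·CB·AB·CBA·AB·CBA·AB·CBA·CB·CB·CBA·AB·CBA·CB·AB·CBA·CB·CBA·AB·CBA·CB
    A ↦ CB
    B ↦ CBA
    C ↦ AB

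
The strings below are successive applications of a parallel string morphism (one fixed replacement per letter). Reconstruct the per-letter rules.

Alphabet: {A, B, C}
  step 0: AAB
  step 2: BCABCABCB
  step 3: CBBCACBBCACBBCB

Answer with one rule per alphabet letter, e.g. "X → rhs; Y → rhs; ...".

A->CA, B->CB, C->B

  step 2 ⇒ step 3: BCABCABCB ⇒ CB·B·CA·CB·B·CA·CB·B·CB
    A ↦ CA
    B ↦ CB
    C ↦ B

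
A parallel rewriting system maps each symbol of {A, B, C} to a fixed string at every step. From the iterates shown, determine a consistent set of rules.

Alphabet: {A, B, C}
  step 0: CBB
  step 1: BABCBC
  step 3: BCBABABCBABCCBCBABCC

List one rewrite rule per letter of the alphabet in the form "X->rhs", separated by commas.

  step 0 ⇒ step 1: CBB ⇒ BA·BC·BC
    B ↦ BC
    C ↦ BA
    A ↦ C  (constrained at step 1)

A->C, B->BC, C->BA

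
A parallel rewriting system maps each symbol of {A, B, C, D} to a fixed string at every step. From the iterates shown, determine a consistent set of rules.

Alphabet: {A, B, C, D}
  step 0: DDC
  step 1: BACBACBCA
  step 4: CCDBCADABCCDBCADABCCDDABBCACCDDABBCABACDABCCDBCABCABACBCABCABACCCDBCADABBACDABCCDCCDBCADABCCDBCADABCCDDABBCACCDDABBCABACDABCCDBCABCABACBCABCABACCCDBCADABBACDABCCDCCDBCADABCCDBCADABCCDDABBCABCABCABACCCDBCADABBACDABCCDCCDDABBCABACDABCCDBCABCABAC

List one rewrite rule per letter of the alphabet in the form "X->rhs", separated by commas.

  step 0 ⇒ step 1: DDC ⇒ BAC·BAC·BCA
    C ↦ BCA
    D ↦ BAC
    A ↦ DAB  (constrained at step 1)
    B ↦ CCD  (constrained at step 1)

A->DAB, B->CCD, C->BCA, D->BAC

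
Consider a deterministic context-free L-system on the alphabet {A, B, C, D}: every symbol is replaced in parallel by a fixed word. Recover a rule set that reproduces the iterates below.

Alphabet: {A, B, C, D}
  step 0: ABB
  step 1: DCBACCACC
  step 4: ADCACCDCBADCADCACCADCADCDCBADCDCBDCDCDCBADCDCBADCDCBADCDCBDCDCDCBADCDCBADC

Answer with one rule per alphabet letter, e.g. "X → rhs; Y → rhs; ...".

A->DCB, B->ACC, C->DC, D->A

  step 0 ⇒ step 1: ABB ⇒ DCB·ACC·ACC
    A ↦ DCB
    B ↦ ACC
    C ↦ DC  (constrained at step 1)
    D ↦ A  (constrained at step 1)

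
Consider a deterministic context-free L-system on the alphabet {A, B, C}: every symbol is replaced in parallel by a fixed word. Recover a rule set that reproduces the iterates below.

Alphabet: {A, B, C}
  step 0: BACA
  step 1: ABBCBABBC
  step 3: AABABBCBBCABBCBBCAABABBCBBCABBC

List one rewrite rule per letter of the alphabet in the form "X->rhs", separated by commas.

  step 0 ⇒ step 1: BACA ⇒ A·BBC·BA·BBC
    A ↦ BBC
    B ↦ A
    C ↦ BA

A->BBC, B->A, C->BA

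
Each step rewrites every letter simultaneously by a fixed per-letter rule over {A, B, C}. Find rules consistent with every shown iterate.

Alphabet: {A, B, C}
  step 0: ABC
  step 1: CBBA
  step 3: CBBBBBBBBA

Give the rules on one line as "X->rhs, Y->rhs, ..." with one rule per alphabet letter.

A->C, B->BB, C->A

  step 0 ⇒ step 1: ABC ⇒ C·BB·A
    A ↦ C
    B ↦ BB
    C ↦ A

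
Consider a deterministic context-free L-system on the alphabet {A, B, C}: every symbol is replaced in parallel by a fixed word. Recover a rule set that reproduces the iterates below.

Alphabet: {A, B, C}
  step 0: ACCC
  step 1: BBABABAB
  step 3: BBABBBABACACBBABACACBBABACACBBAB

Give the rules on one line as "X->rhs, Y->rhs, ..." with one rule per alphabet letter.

A->BB, B->AC, C->AB

  step 0 ⇒ step 1: ACCC ⇒ BB·AB·AB·AB
    A ↦ BB
    C ↦ AB
    B ↦ AC  (constrained at step 1)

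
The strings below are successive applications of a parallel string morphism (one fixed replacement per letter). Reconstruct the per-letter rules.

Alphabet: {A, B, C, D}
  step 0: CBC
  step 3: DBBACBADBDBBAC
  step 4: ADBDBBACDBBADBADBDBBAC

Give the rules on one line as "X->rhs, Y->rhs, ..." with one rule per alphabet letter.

A->B, B->DB, C->AC, D->A

  step 3 ⇒ step 4: DBBACBADBDBBAC ⇒ A·DB·DB·B·AC·DB·B·A·DB·A·DB·DB·B·AC
    A ↦ B
    B ↦ DB
    C ↦ AC
    D ↦ A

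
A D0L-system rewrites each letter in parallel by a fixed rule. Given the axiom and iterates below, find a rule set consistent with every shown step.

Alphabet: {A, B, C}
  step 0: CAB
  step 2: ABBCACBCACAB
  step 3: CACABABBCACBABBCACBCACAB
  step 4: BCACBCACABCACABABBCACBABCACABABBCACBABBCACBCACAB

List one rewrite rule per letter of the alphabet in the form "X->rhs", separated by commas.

A->CAC, B->AB, C->B

  step 3 ⇒ step 4: CACABABBCACBABBCACBCACAB ⇒ B·CAC·B·CAC·AB·CAC·AB·AB·B·CAC·B·AB·CAC·AB·AB·B·CAC·B·AB·B·CAC·B·CAC·AB
    A ↦ CAC
    B ↦ AB
    C ↦ B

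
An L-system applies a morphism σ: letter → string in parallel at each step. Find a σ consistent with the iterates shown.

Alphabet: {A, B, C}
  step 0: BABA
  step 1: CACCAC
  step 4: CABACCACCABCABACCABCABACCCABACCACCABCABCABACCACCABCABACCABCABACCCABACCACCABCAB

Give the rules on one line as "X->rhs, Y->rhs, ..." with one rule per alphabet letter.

  step 0 ⇒ step 1: BABA ⇒ C·AC·C·AC
    A ↦ AC
    B ↦ C
    C ↦ CAB  (constrained at step 1)

A->AC, B->C, C->CAB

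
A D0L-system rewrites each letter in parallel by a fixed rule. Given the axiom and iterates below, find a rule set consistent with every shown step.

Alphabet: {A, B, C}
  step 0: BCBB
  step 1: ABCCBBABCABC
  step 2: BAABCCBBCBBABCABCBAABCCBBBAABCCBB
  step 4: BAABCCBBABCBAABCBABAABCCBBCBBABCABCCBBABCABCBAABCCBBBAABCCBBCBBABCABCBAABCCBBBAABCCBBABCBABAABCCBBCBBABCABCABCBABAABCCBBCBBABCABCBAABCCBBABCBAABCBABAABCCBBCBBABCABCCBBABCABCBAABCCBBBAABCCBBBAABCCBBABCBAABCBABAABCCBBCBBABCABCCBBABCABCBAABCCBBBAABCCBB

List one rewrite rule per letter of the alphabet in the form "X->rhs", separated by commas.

  step 1 ⇒ step 2: ABCCBBABCABC ⇒ BA·ABC·CBB·CBB·ABC·ABC·BA·ABC·CBB·BA·ABC·CBB
    A ↦ BA
    B ↦ ABC
    C ↦ CBB

A->BA, B->ABC, C->CBB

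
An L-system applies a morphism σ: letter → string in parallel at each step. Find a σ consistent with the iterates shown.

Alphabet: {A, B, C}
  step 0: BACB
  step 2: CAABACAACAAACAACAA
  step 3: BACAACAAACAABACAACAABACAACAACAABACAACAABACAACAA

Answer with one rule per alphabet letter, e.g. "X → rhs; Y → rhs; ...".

  step 2 ⇒ step 3: CAABACAACAAACAACAA ⇒ BA·CAA·CAA·A·CAA·BA·CAA·CAA·BA·CAA·CAA·CAA·BA·CAA·CAA·BA·CAA·CAA
    A ↦ CAA
    B ↦ A
    C ↦ BA

A->CAA, B->A, C->BA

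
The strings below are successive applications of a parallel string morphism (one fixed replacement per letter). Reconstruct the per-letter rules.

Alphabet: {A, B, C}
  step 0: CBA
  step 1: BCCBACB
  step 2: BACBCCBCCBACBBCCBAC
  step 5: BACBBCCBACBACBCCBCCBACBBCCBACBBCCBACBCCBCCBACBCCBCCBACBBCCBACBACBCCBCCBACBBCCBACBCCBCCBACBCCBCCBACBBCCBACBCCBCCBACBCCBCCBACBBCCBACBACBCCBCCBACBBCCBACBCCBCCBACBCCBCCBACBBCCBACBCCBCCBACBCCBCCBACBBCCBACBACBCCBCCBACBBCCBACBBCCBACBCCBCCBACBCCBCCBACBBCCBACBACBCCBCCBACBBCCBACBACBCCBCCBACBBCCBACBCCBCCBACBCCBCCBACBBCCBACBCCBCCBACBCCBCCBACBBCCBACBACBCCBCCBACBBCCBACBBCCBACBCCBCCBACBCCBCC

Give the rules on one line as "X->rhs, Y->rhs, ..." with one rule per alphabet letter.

A->B, B->BAC, C->BCC

  step 1 ⇒ step 2: BCCBACB ⇒ BAC·BCC·BCC·BAC·B·BCC·BAC
    A ↦ B
    B ↦ BAC
    C ↦ BCC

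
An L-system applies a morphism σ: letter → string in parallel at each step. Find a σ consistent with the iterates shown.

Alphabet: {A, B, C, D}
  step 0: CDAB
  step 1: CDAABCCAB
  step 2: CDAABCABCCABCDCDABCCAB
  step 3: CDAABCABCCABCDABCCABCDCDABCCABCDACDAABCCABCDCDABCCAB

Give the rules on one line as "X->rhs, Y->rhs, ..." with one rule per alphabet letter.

  step 2 ⇒ step 3: CDAABCABCCABCDCDABCCAB ⇒ CD·A·ABC·ABC·CAB·CD·ABC·CAB·CD·CD·ABC·CAB·CD·A·CD·A·ABC·CAB·CD·CD·ABC·CAB
    A ↦ ABC
    B ↦ CAB
    C ↦ CD
    D ↦ A

A->ABC, B->CAB, C->CD, D->A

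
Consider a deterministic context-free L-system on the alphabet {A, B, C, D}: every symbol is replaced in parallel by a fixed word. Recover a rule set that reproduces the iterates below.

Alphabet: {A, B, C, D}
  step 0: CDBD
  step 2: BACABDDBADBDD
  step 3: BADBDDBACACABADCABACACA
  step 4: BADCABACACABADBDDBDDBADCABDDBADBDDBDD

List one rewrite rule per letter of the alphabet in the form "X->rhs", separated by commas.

A->D, B->BA, C->BD, D->CA

  step 3 ⇒ step 4: BADBDDBACACABADCABACACA ⇒ BA·D·CA·BA·CA·CA·BA·D·BD·D·BD·D·BA·D·CA·BD·D·BA·D·BD·D·BD·D
    A ↦ D
    B ↦ BA
    C ↦ BD
    D ↦ CA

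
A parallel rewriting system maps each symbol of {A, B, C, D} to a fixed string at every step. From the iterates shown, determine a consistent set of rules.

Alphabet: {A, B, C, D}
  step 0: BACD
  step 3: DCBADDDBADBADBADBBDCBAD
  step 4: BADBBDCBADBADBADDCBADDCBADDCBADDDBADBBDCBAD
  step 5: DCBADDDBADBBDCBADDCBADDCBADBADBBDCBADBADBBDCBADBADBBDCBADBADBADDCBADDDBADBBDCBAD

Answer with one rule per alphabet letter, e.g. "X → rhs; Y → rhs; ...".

A->C, B->D, C->BB, D->BAD

  step 4 ⇒ step 5: BADBBDCBADBADBADDCBADDCBADDCBADDDBADBBDCBAD ⇒ D·C·BAD·D·D·BAD·BB·D·C·BAD·D·C·BAD·D·C·BAD·BAD·BB·D·C·BAD·BAD·BB·D·C·BAD·BAD·BB·D·C·BAD·BAD·BAD·D·C·BAD·D·D·BAD·BB·D·C·BAD
    A ↦ C
    B ↦ D
    C ↦ BB
    D ↦ BAD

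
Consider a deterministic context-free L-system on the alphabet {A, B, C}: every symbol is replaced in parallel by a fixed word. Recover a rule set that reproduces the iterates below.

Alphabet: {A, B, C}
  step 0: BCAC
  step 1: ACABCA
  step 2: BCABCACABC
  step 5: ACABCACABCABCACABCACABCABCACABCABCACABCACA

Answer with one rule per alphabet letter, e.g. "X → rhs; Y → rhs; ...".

A->BC, B->AC, C->A

  step 1 ⇒ step 2: ACABCA ⇒ BC·A·BC·AC·A·BC
    A ↦ BC
    B ↦ AC
    C ↦ A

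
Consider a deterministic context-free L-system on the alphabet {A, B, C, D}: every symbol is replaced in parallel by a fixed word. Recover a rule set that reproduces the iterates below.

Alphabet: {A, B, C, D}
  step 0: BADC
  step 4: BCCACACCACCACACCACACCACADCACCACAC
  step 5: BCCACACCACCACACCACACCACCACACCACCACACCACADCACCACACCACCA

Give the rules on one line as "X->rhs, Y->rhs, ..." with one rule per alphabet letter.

  step 4 ⇒ step 5: BCCACACCACCACACCACACCACADCACCACAC ⇒ BC·CA·CA·C·CA·C·CA·CA·C·CA·CA·C·CA·C·CA·CA·C·CA·C·CA·CA·C·CA·C·AD·CA·C·CA·CA·C·CA·C·CA
    A ↦ C
    B ↦ BC
    C ↦ CA
    D ↦ AD

A->C, B->BC, C->CA, D->AD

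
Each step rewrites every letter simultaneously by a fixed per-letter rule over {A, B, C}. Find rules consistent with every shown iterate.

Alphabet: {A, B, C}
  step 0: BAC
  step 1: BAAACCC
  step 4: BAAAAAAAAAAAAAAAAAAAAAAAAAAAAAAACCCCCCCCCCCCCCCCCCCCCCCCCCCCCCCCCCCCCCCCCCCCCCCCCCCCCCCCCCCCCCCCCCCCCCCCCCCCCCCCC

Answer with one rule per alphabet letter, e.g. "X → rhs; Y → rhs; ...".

A->AA, B->BA, C->CCC

  step 0 ⇒ step 1: BAC ⇒ BA·AA·CCC
    A ↦ AA
    B ↦ BA
    C ↦ CCC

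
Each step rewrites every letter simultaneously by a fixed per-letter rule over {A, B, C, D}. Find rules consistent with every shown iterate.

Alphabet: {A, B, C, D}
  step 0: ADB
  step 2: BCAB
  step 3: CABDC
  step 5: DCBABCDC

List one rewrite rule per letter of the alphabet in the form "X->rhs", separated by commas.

  step 2 ⇒ step 3: BCAB ⇒ C·AB·D·C
    A ↦ D
    B ↦ C
    C ↦ AB
    D ↦ B  (constrained at step 0)

A->D, B->C, C->AB, D->B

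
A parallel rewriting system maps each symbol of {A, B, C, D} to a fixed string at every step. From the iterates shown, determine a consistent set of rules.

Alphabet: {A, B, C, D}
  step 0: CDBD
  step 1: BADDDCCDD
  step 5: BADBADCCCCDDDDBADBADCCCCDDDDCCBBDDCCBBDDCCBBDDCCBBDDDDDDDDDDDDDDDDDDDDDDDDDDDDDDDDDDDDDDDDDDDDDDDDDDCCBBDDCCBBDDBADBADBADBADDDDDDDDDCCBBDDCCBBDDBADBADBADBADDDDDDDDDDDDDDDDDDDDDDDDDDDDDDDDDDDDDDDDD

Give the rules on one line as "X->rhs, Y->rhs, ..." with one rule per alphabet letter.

A->BB, B->CC, C->BAD, D->DD

  step 0 ⇒ step 1: CDBD ⇒ BAD·DD·CC·DD
    B ↦ CC
    C ↦ BAD
    D ↦ DD
    A ↦ BB  (constrained at step 1)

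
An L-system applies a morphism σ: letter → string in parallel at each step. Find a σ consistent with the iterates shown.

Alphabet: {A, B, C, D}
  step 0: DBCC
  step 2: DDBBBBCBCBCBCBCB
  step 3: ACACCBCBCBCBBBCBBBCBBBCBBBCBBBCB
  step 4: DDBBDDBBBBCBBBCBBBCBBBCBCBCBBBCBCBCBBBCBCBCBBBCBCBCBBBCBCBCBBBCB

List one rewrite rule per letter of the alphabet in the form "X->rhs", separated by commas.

  step 3 ⇒ step 4: ACACCBCBCBCBBBCBBBCBBBCBBBCBBBCB ⇒ DD·BB·DD·BB·BB·CB·BB·CB·BB·CB·BB·CB·CB·CB·BB·CB·CB·CB·BB·CB·CB·CB·BB·CB·CB·CB·BB·CB·CB·CB·BB·CB
    A ↦ DD
    B ↦ CB
    C ↦ BB
  step 2 ⇒ step 3: DDBBBBCBCBCBCBCB ⇒ AC·AC·CB·CB·CB·CB·BB·CB·BB·CB·BB·CB·BB·CB·BB·CB
    D ↦ AC

A->DD, B->CB, C->BB, D->AC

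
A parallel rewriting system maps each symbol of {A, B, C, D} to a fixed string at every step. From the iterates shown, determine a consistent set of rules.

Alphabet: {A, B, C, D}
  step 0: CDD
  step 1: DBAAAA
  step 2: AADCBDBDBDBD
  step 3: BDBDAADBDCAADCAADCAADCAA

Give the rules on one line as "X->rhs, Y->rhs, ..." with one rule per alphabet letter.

A->BD, B->DC, C->DB, D->AA

  step 2 ⇒ step 3: AADCBDBDBDBD ⇒ BD·BD·AA·DB·DC·AA·DC·AA·DC·AA·DC·AA
    A ↦ BD
    B ↦ DC
    C ↦ DB
    D ↦ AA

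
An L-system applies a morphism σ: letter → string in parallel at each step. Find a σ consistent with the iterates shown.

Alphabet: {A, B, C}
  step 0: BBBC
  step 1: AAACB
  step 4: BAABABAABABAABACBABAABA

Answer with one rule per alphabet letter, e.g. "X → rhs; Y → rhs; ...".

A->BA, B->A, C->CB

  step 0 ⇒ step 1: BBBC ⇒ A·A·A·CB
    B ↦ A
    C ↦ CB
    A ↦ BA  (constrained at step 1)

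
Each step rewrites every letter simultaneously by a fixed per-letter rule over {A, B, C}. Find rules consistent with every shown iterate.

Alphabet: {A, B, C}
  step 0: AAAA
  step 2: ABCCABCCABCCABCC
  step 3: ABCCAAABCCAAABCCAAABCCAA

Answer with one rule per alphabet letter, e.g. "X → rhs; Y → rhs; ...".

  step 2 ⇒ step 3: ABCCABCCABCCABCC ⇒ AB·CC·A·A·AB·CC·A·A·AB·CC·A·A·AB·CC·A·A
    A ↦ AB
    B ↦ CC
    C ↦ A

A->AB, B->CC, C->A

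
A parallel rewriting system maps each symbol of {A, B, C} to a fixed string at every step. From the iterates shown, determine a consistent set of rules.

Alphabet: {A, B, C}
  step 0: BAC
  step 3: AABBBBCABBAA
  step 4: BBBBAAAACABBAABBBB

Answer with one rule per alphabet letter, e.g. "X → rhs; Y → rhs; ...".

  step 3 ⇒ step 4: AABBBBCABBAA ⇒ BB·BB·A·A·A·A·CA·BB·A·A·BB·BB
    A ↦ BB
    B ↦ A
    C ↦ CA

A->BB, B->A, C->CA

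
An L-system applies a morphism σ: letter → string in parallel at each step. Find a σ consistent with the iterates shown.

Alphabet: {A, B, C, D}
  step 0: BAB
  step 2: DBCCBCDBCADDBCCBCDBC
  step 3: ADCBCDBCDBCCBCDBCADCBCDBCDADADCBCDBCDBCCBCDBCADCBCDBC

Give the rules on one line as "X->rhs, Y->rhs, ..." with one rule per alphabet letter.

A->D, B->CBC, C->DBC, D->AD

  step 2 ⇒ step 3: DBCCBCDBCADDBCCBCDBC ⇒ AD·CBC·DBC·DBC·CBC·DBC·AD·CBC·DBC·D·AD·AD·CBC·DBC·DBC·CBC·DBC·AD·CBC·DBC
    A ↦ D
    B ↦ CBC
    C ↦ DBC
    D ↦ AD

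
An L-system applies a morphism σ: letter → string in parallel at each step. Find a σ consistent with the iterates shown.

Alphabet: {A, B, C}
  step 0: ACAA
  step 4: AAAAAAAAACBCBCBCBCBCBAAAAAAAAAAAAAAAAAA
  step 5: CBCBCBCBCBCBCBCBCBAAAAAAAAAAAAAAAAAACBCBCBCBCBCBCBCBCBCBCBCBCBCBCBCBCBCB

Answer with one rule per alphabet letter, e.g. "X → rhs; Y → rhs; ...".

  step 4 ⇒ step 5: AAAAAAAAACBCBCBCBCBCBAAAAAAAAAAAAAAAAAA ⇒ CB·CB·CB·CB·CB·CB·CB·CB·CB·AA·A·AA·A·AA·A·AA·A·AA·A·AA·A·CB·CB·CB·CB·CB·CB·CB·CB·CB·CB·CB·CB·CB·CB·CB·CB·CB·CB
    A ↦ CB
    B ↦ A
    C ↦ AA

A->CB, B->A, C->AA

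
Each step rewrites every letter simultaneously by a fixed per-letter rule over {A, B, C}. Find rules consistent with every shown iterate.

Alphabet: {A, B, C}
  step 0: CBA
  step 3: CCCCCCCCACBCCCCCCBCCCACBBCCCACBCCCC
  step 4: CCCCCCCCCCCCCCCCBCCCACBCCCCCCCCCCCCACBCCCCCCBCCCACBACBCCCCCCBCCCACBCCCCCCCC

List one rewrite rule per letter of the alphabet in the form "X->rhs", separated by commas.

A->BC, B->ACB, C->CC

  step 3 ⇒ step 4: CCCCCCCCACBCCCCCCBCCCACBBCCCACBCCCC ⇒ CC·CC·CC·CC·CC·CC·CC·CC·BC·CC·ACB·CC·CC·CC·CC·CC·CC·ACB·CC·CC·CC·BC·CC·ACB·ACB·CC·CC·CC·BC·CC·ACB·CC·CC·CC·CC
    A ↦ BC
    B ↦ ACB
    C ↦ CC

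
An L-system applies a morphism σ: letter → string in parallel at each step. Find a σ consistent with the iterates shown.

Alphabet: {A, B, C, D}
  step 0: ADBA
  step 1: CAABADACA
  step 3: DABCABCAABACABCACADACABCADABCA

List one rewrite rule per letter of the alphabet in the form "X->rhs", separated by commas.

A->CA, B->DA, C->B, D->ABA

  step 0 ⇒ step 1: ADBA ⇒ CA·ABA·DA·CA
    A ↦ CA
    B ↦ DA
    D ↦ ABA
    C ↦ B  (constrained at step 1)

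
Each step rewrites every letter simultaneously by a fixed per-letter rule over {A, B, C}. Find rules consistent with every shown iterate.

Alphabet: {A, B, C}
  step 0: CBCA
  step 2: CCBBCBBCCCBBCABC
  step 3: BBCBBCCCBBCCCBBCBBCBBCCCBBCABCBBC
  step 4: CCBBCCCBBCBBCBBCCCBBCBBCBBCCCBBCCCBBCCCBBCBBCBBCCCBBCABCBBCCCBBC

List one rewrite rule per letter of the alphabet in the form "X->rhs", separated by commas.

A->AB, B->C, C->BBC

  step 3 ⇒ step 4: BBCBBCCCBBCCCBBCBBCBBCCCBBCABCBBC ⇒ C·C·BBC·C·C·BBC·BBC·BBC·C·C·BBC·BBC·BBC·C·C·BBC·C·C·BBC·C·C·BBC·BBC·BBC·C·C·BBC·AB·C·BBC·C·C·BBC
    A ↦ AB
    B ↦ C
    C ↦ BBC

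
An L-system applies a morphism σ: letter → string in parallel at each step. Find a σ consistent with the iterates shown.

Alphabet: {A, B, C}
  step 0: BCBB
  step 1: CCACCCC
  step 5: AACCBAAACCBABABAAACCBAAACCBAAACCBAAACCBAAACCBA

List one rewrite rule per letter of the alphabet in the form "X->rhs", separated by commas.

A->BA, B->CC, C->A

  step 0 ⇒ step 1: BCBB ⇒ CC·A·CC·CC
    B ↦ CC
    C ↦ A
    A ↦ BA  (constrained at step 1)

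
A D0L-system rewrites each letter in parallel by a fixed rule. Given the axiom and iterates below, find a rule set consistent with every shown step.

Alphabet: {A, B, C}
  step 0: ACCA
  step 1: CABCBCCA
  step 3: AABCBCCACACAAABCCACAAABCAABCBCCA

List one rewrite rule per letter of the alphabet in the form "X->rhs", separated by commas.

  step 0 ⇒ step 1: ACCA ⇒ CA·BC·BC·CA
    A ↦ CA
    C ↦ BC
    B ↦ AA  (constrained at step 1)

A->CA, B->AA, C->BC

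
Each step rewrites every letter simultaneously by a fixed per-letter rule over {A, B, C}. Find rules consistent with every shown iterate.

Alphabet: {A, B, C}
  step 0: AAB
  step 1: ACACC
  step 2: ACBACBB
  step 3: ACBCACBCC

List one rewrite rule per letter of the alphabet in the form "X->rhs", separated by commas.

A->AC, B->C, C->B

  step 2 ⇒ step 3: ACBACBB ⇒ AC·B·C·AC·B·C·C
    A ↦ AC
    B ↦ C
    C ↦ B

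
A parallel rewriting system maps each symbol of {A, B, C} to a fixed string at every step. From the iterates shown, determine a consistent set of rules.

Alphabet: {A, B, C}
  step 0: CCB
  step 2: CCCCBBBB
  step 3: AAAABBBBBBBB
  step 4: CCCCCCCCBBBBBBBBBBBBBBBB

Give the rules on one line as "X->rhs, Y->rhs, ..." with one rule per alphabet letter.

  step 3 ⇒ step 4: AAAABBBBBBBB ⇒ CC·CC·CC·CC·BB·BB·BB·BB·BB·BB·BB·BB
    A ↦ CC
    B ↦ BB
  step 2 ⇒ step 3: CCCCBBBB ⇒ A·A·A·A·BB·BB·BB·BB
    C ↦ A

A->CC, B->BB, C->A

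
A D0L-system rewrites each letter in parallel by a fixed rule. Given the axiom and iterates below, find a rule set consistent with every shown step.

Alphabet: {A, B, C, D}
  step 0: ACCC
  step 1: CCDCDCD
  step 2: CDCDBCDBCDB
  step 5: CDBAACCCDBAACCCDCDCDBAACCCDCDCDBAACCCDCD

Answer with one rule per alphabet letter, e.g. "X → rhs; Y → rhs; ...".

A->C, B->AA, C->CD, D->B

  step 1 ⇒ step 2: CCDCDCD ⇒ CD·CD·B·CD·B·CD·B
    C ↦ CD
    D ↦ B
  step 0 ⇒ step 1: ACCC ⇒ C·CD·CD·CD
    A ↦ C
    B ↦ AA  (constrained at step 2)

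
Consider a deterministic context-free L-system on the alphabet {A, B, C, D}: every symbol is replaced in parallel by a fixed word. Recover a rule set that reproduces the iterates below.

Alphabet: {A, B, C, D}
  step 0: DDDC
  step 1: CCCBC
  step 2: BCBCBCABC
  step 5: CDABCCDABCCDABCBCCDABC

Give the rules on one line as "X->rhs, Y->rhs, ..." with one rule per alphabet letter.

  step 1 ⇒ step 2: CCCBC ⇒ BC·BC·BC·A·BC
    B ↦ A
    C ↦ BC
    A ↦ D  (constrained at step 2)
  step 0 ⇒ step 1: DDDC ⇒ C·C·C·BC
    D ↦ C

A->D, B->A, C->BC, D->C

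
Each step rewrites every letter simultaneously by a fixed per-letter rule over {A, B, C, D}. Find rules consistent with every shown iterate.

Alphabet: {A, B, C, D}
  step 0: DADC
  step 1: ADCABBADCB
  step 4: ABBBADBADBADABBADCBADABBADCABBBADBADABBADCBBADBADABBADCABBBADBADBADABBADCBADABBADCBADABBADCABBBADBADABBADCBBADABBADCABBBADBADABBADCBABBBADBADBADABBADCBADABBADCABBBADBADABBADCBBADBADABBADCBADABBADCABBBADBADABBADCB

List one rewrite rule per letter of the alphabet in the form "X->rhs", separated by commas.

A->ABB, B->BAD, C->B, D->ADC

  step 0 ⇒ step 1: DADC ⇒ ADC·ABB·ADC·B
    A ↦ ABB
    C ↦ B
    D ↦ ADC
    B ↦ BAD  (constrained at step 1)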